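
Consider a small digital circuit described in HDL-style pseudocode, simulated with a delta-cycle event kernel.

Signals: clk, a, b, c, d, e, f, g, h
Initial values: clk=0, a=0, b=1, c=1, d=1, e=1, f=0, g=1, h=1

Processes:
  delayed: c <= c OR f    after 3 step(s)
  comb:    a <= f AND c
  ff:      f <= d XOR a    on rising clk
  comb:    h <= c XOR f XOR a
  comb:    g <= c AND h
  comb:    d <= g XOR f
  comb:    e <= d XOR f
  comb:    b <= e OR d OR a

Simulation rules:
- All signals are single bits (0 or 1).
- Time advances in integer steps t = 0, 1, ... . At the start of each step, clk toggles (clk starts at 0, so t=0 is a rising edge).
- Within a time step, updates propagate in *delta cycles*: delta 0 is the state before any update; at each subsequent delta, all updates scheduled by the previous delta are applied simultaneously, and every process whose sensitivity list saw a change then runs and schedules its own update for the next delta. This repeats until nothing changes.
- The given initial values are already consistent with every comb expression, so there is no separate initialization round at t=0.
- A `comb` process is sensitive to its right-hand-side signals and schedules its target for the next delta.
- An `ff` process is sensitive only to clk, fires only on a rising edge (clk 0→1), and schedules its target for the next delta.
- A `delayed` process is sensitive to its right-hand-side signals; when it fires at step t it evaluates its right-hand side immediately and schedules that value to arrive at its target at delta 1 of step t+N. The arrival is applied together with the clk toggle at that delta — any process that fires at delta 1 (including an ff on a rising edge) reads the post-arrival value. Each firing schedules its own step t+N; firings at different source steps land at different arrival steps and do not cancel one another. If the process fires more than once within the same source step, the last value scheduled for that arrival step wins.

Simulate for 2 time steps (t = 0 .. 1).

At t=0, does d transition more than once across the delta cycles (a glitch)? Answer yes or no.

yes

t=0 Δ0: c=1 clk=0 h=1 f=0 a=0 g=1 b=1 e=1 d=1
  Δ1: clk:0→1
  Δ2: f:0→1
  Δ3: h:1→0, a:0→1, e:1→0, d:1→0
  Δ4: h:0→1, g:1→0, e:0→1
  Δ5: g:0→1, d:0→1
  Δ6: e:1→0, d:1→0
  Δ7: e:0→1
  (7Δ to stable)
t=1 Δ0: c=1 clk=1 h=1 f=1 a=1 g=1 b=1 e=1 d=0
  Δ1: clk:1→0
  (1Δ to stable)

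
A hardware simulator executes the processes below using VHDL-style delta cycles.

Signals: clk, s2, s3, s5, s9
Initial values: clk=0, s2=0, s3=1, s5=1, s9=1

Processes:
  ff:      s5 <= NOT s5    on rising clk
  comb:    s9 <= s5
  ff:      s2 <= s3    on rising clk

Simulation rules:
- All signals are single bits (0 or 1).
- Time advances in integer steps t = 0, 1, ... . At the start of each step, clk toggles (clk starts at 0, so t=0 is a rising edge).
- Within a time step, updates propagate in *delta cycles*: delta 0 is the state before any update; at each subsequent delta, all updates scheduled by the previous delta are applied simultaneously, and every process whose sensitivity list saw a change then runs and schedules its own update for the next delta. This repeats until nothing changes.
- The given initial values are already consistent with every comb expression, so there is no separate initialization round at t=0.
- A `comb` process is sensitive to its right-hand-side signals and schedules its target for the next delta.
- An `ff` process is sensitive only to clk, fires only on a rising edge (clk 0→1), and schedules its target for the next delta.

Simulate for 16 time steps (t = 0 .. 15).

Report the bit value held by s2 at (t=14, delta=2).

1

t=0 Δ0: s2=0 s3=1 clk=0 s5=1 s9=1
  Δ1: clk:0→1
  Δ2: s2:0→1, s5:1→0
  Δ3: s9:1→0
  (3Δ to stable)
t=1 Δ0: s2=1 s3=1 clk=1 s5=0 s9=0
  Δ1: clk:1→0
  (1Δ to stable)
t=2 Δ0: s2=1 s3=1 clk=0 s5=0 s9=0
  Δ1: clk:0→1
  Δ2: s5:0→1
  Δ3: s9:0→1
  (3Δ to stable)
t=3 Δ0: s2=1 s3=1 clk=1 s5=1 s9=1
  Δ1: clk:1→0
  (1Δ to stable)
t=4 Δ0: s2=1 s3=1 clk=0 s5=1 s9=1
  Δ1: clk:0→1
  Δ2: s5:1→0
  Δ3: s9:1→0
  (3Δ to stable)
t=5 Δ0: s2=1 s3=1 clk=1 s5=0 s9=0
  Δ1: clk:1→0
  (1Δ to stable)
t=6 Δ0: s2=1 s3=1 clk=0 s5=0 s9=0
  Δ1: clk:0→1
  Δ2: s5:0→1
  Δ3: s9:0→1
  (3Δ to stable)
t=7 Δ0: s2=1 s3=1 clk=1 s5=1 s9=1
  Δ1: clk:1→0
  (1Δ to stable)
t=8 Δ0: s2=1 s3=1 clk=0 s5=1 s9=1
  Δ1: clk:0→1
  Δ2: s5:1→0
  Δ3: s9:1→0
  (3Δ to stable)
t=9 Δ0: s2=1 s3=1 clk=1 s5=0 s9=0
  Δ1: clk:1→0
  (1Δ to stable)
t=10 Δ0: s2=1 s3=1 clk=0 s5=0 s9=0
  Δ1: clk:0→1
  Δ2: s5:0→1
  Δ3: s9:0→1
  (3Δ to stable)
t=11 Δ0: s2=1 s3=1 clk=1 s5=1 s9=1
  Δ1: clk:1→0
  (1Δ to stable)
t=12 Δ0: s2=1 s3=1 clk=0 s5=1 s9=1
  Δ1: clk:0→1
  Δ2: s5:1→0
  Δ3: s9:1→0
  (3Δ to stable)
t=13 Δ0: s2=1 s3=1 clk=1 s5=0 s9=0
  Δ1: clk:1→0
  (1Δ to stable)
t=14 Δ0: s2=1 s3=1 clk=0 s5=0 s9=0
  Δ1: clk:0→1
  Δ2: s5:0→1
  Δ3: s9:0→1
  (3Δ to stable)
t=15 Δ0: s2=1 s3=1 clk=1 s5=1 s9=1
  Δ1: clk:1→0
  (1Δ to stable)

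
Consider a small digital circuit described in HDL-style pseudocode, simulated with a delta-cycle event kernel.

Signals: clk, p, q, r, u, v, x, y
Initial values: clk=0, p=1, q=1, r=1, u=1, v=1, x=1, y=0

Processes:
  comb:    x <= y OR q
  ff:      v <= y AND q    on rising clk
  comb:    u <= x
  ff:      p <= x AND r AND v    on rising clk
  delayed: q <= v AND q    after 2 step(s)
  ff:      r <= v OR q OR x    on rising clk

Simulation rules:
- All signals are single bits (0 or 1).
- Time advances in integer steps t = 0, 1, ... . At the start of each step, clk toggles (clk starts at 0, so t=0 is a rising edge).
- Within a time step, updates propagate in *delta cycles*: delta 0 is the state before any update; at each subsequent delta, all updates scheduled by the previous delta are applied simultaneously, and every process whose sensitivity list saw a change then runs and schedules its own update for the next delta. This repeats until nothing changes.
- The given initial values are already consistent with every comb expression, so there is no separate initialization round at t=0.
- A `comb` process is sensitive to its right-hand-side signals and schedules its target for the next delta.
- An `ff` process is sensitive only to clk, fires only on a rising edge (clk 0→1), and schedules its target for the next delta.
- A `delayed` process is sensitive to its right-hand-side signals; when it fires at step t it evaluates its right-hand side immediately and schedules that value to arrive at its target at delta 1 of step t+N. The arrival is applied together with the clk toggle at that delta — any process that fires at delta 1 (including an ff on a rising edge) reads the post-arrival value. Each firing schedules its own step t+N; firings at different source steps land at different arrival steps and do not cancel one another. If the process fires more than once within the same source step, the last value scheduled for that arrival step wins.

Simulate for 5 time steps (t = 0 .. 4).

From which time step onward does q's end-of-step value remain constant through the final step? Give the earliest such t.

2

t0.Δ0 r=1 x=1 y=0 clk=0 v=1 p=1 q=1 u=1
t0.Δ1 r=1 x=1 y=0 clk=1 v=1 p=1 q=1 u=1
t0.Δ2 r=1 x=1 y=0 clk=1 v=0 p=1 q=1 u=1
t1.Δ0 r=1 x=1 y=0 clk=1 v=0 p=1 q=1 u=1
t1.Δ1 r=1 x=1 y=0 clk=0 v=0 p=1 q=1 u=1
t2.Δ0 r=1 x=1 y=0 clk=0 v=0 p=1 q=1 u=1
t2.Δ1 r=1 x=1 y=0 clk=1 v=0 p=1 q=0 u=1
t2.Δ2 r=1 x=0 y=0 clk=1 v=0 p=0 q=0 u=1
t2.Δ3 r=1 x=0 y=0 clk=1 v=0 p=0 q=0 u=0
t3.Δ0 r=1 x=0 y=0 clk=1 v=0 p=0 q=0 u=0
t3.Δ1 r=1 x=0 y=0 clk=0 v=0 p=0 q=0 u=0
t4.Δ0 r=1 x=0 y=0 clk=0 v=0 p=0 q=0 u=0
t4.Δ1 r=1 x=0 y=0 clk=1 v=0 p=0 q=0 u=0
t4.Δ2 r=0 x=0 y=0 clk=1 v=0 p=0 q=0 u=0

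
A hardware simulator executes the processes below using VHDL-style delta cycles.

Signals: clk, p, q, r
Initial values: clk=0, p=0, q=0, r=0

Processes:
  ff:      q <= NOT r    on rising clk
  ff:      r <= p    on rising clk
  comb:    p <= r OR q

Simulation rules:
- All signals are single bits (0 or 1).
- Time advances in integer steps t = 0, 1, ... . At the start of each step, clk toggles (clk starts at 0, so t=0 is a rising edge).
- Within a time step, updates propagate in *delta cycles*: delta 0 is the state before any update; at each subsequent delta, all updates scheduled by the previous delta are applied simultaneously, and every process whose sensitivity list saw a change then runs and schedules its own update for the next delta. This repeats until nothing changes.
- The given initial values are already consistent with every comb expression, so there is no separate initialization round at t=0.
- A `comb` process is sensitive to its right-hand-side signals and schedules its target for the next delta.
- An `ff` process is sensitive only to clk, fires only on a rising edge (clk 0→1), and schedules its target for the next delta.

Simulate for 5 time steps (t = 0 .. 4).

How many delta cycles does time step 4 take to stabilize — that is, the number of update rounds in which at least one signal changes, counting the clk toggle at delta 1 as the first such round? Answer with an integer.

t=0 Δ0: q=0 p=0 clk=0 r=0
  Δ1: clk:0→1
  Δ2: q:0→1
  Δ3: p:0→1
  (3Δ to stable)
t=1 Δ0: q=1 p=1 clk=1 r=0
  Δ1: clk:1→0
  (1Δ to stable)
t=2 Δ0: q=1 p=1 clk=0 r=0
  Δ1: clk:0→1
  Δ2: r:0→1
  (2Δ to stable)
t=3 Δ0: q=1 p=1 clk=1 r=1
  Δ1: clk:1→0
  (1Δ to stable)
t=4 Δ0: q=1 p=1 clk=0 r=1
  Δ1: clk:0→1
  Δ2: q:1→0
  (2Δ to stable)

2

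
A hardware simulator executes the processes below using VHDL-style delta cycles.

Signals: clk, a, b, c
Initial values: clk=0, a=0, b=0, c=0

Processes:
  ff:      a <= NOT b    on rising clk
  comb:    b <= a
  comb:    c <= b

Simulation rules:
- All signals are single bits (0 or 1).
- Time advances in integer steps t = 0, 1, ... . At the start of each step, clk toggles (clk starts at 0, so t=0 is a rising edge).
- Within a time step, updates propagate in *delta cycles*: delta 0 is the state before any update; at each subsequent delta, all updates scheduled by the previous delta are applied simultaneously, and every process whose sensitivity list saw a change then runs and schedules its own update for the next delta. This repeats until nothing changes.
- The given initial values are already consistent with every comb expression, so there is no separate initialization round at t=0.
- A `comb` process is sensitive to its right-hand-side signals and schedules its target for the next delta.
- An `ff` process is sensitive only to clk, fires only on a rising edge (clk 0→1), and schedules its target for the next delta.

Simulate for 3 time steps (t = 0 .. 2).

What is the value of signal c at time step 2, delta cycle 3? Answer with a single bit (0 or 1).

[bits: b,c,clk,a]
t=0: Δ0=0000 Δ1=0010 Δ2=0011 Δ3=1011 Δ4=1111 | 4Δ
t=1: Δ0=1111 Δ1=1101 | 1Δ
t=2: Δ0=1101 Δ1=1111 Δ2=1110 Δ3=0110 Δ4=0010 | 4Δ

1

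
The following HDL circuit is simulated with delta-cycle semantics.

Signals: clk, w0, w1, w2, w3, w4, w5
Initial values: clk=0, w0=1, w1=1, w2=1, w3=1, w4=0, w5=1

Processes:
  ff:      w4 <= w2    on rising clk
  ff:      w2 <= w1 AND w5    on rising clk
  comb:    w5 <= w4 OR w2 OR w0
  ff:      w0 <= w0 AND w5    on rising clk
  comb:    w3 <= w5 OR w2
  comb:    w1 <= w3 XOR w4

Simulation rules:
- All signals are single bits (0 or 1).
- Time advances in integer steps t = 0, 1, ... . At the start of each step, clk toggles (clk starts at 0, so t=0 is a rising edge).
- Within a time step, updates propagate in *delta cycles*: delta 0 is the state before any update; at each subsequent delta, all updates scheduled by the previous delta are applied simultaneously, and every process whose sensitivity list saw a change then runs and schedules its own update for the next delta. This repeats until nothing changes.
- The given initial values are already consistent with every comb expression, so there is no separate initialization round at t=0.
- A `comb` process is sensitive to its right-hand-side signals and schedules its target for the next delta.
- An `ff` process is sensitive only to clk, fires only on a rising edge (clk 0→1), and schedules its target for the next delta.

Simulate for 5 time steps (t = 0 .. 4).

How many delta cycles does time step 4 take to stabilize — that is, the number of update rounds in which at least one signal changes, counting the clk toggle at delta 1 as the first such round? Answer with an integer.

3

[bits: w5,w3,w0,w1,w2,clk,w4]
t=0: Δ0=1111100 Δ1=1111110 Δ2=1111111 Δ3=1110111 | 3Δ
t=1: Δ0=1110111 Δ1=1110101 | 1Δ
t=2: Δ0=1110101 Δ1=1110111 Δ2=1110011 | 2Δ
t=3: Δ0=1110011 Δ1=1110001 | 1Δ
t=4: Δ0=1110001 Δ1=1110011 Δ2=1110010 Δ3=1111010 | 3Δ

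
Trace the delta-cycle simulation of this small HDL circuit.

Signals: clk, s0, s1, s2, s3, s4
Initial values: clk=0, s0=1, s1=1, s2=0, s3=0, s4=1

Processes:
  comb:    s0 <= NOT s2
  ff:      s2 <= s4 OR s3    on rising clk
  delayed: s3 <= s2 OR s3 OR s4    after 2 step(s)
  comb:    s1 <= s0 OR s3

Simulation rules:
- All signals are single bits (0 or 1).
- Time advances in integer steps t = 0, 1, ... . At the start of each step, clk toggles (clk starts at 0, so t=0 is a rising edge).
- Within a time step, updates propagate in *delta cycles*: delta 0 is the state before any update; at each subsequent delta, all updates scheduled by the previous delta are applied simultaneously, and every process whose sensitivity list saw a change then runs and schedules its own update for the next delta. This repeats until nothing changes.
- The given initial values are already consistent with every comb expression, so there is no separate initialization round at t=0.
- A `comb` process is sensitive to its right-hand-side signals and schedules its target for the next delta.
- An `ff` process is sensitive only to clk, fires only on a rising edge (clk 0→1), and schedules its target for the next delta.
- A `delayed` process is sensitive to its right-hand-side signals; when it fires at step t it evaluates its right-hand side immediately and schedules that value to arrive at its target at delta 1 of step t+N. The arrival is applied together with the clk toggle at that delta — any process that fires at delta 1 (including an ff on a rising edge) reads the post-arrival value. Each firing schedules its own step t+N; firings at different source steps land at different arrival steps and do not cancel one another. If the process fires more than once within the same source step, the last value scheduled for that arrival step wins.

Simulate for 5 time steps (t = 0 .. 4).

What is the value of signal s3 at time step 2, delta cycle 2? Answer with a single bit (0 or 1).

1

t=0 Δ0: s3=0 clk=0 s1=1 s2=0 s4=1 s0=1
  Δ1: clk:0→1
  Δ2: s2:0→1
  Δ3: s0:1→0
  Δ4: s1:1→0
  (4Δ to stable)
t=1 Δ0: s3=0 clk=1 s1=0 s2=1 s4=1 s0=0
  Δ1: clk:1→0
  (1Δ to stable)
t=2 Δ0: s3=0 clk=0 s1=0 s2=1 s4=1 s0=0
  Δ1: s3:0→1, clk:0→1
  Δ2: s1:0→1
  (2Δ to stable)
t=3 Δ0: s3=1 clk=1 s1=1 s2=1 s4=1 s0=0
  Δ1: clk:1→0
  (1Δ to stable)
t=4 Δ0: s3=1 clk=0 s1=1 s2=1 s4=1 s0=0
  Δ1: clk:0→1
  (1Δ to stable)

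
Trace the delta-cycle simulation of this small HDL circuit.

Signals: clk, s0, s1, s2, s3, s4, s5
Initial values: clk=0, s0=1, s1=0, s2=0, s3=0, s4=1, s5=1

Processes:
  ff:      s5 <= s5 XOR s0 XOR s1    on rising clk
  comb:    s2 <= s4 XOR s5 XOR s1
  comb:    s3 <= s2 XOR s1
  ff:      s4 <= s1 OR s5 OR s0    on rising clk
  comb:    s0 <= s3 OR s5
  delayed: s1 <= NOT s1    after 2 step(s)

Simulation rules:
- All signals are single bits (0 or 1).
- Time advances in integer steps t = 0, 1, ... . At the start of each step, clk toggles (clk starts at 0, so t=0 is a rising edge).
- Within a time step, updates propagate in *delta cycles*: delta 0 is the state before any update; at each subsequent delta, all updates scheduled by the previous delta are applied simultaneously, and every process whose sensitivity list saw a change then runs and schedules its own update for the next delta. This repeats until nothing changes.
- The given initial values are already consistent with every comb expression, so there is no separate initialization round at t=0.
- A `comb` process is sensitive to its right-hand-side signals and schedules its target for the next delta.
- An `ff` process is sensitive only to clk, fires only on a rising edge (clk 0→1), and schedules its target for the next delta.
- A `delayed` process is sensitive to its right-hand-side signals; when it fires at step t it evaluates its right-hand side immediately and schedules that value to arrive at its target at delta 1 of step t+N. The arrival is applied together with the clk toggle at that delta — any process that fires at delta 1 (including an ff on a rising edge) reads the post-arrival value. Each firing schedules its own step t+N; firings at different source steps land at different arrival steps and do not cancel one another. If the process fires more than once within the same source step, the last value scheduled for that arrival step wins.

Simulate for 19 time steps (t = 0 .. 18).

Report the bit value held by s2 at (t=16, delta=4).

1

t0.Δ0 s2=0 s4=1 s0=1 s5=1 s3=0 clk=0 s1=0
t0.Δ1 s2=0 s4=1 s0=1 s5=1 s3=0 clk=1 s1=0
t0.Δ2 s2=0 s4=1 s0=1 s5=0 s3=0 clk=1 s1=0
t0.Δ3 s2=1 s4=1 s0=0 s5=0 s3=0 clk=1 s1=0
t0.Δ4 s2=1 s4=1 s0=0 s5=0 s3=1 clk=1 s1=0
t0.Δ5 s2=1 s4=1 s0=1 s5=0 s3=1 clk=1 s1=0
t1.Δ0 s2=1 s4=1 s0=1 s5=0 s3=1 clk=1 s1=0
t1.Δ1 s2=1 s4=1 s0=1 s5=0 s3=1 clk=0 s1=0
t2.Δ0 s2=1 s4=1 s0=1 s5=0 s3=1 clk=0 s1=0
t2.Δ1 s2=1 s4=1 s0=1 s5=0 s3=1 clk=1 s1=0
t2.Δ2 s2=1 s4=1 s0=1 s5=1 s3=1 clk=1 s1=0
t2.Δ3 s2=0 s4=1 s0=1 s5=1 s3=1 clk=1 s1=0
t2.Δ4 s2=0 s4=1 s0=1 s5=1 s3=0 clk=1 s1=0
t3.Δ0 s2=0 s4=1 s0=1 s5=1 s3=0 clk=1 s1=0
t3.Δ1 s2=0 s4=1 s0=1 s5=1 s3=0 clk=0 s1=0
t4.Δ0 s2=0 s4=1 s0=1 s5=1 s3=0 clk=0 s1=0
t4.Δ1 s2=0 s4=1 s0=1 s5=1 s3=0 clk=1 s1=0
t4.Δ2 s2=0 s4=1 s0=1 s5=0 s3=0 clk=1 s1=0
t4.Δ3 s2=1 s4=1 s0=0 s5=0 s3=0 clk=1 s1=0
t4.Δ4 s2=1 s4=1 s0=0 s5=0 s3=1 clk=1 s1=0
t4.Δ5 s2=1 s4=1 s0=1 s5=0 s3=1 clk=1 s1=0
t5.Δ0 s2=1 s4=1 s0=1 s5=0 s3=1 clk=1 s1=0
t5.Δ1 s2=1 s4=1 s0=1 s5=0 s3=1 clk=0 s1=0
t6.Δ0 s2=1 s4=1 s0=1 s5=0 s3=1 clk=0 s1=0
t6.Δ1 s2=1 s4=1 s0=1 s5=0 s3=1 clk=1 s1=0
t6.Δ2 s2=1 s4=1 s0=1 s5=1 s3=1 clk=1 s1=0
t6.Δ3 s2=0 s4=1 s0=1 s5=1 s3=1 clk=1 s1=0
t6.Δ4 s2=0 s4=1 s0=1 s5=1 s3=0 clk=1 s1=0
t7.Δ0 s2=0 s4=1 s0=1 s5=1 s3=0 clk=1 s1=0
t7.Δ1 s2=0 s4=1 s0=1 s5=1 s3=0 clk=0 s1=0
t8.Δ0 s2=0 s4=1 s0=1 s5=1 s3=0 clk=0 s1=0
t8.Δ1 s2=0 s4=1 s0=1 s5=1 s3=0 clk=1 s1=0
t8.Δ2 s2=0 s4=1 s0=1 s5=0 s3=0 clk=1 s1=0
t8.Δ3 s2=1 s4=1 s0=0 s5=0 s3=0 clk=1 s1=0
t8.Δ4 s2=1 s4=1 s0=0 s5=0 s3=1 clk=1 s1=0
t8.Δ5 s2=1 s4=1 s0=1 s5=0 s3=1 clk=1 s1=0
t9.Δ0 s2=1 s4=1 s0=1 s5=0 s3=1 clk=1 s1=0
t9.Δ1 s2=1 s4=1 s0=1 s5=0 s3=1 clk=0 s1=0
t10.Δ0 s2=1 s4=1 s0=1 s5=0 s3=1 clk=0 s1=0
t10.Δ1 s2=1 s4=1 s0=1 s5=0 s3=1 clk=1 s1=0
t10.Δ2 s2=1 s4=1 s0=1 s5=1 s3=1 clk=1 s1=0
t10.Δ3 s2=0 s4=1 s0=1 s5=1 s3=1 clk=1 s1=0
t10.Δ4 s2=0 s4=1 s0=1 s5=1 s3=0 clk=1 s1=0
t11.Δ0 s2=0 s4=1 s0=1 s5=1 s3=0 clk=1 s1=0
t11.Δ1 s2=0 s4=1 s0=1 s5=1 s3=0 clk=0 s1=0
t12.Δ0 s2=0 s4=1 s0=1 s5=1 s3=0 clk=0 s1=0
t12.Δ1 s2=0 s4=1 s0=1 s5=1 s3=0 clk=1 s1=0
t12.Δ2 s2=0 s4=1 s0=1 s5=0 s3=0 clk=1 s1=0
t12.Δ3 s2=1 s4=1 s0=0 s5=0 s3=0 clk=1 s1=0
t12.Δ4 s2=1 s4=1 s0=0 s5=0 s3=1 clk=1 s1=0
t12.Δ5 s2=1 s4=1 s0=1 s5=0 s3=1 clk=1 s1=0
t13.Δ0 s2=1 s4=1 s0=1 s5=0 s3=1 clk=1 s1=0
t13.Δ1 s2=1 s4=1 s0=1 s5=0 s3=1 clk=0 s1=0
t14.Δ0 s2=1 s4=1 s0=1 s5=0 s3=1 clk=0 s1=0
t14.Δ1 s2=1 s4=1 s0=1 s5=0 s3=1 clk=1 s1=0
t14.Δ2 s2=1 s4=1 s0=1 s5=1 s3=1 clk=1 s1=0
t14.Δ3 s2=0 s4=1 s0=1 s5=1 s3=1 clk=1 s1=0
t14.Δ4 s2=0 s4=1 s0=1 s5=1 s3=0 clk=1 s1=0
t15.Δ0 s2=0 s4=1 s0=1 s5=1 s3=0 clk=1 s1=0
t15.Δ1 s2=0 s4=1 s0=1 s5=1 s3=0 clk=0 s1=0
t16.Δ0 s2=0 s4=1 s0=1 s5=1 s3=0 clk=0 s1=0
t16.Δ1 s2=0 s4=1 s0=1 s5=1 s3=0 clk=1 s1=0
t16.Δ2 s2=0 s4=1 s0=1 s5=0 s3=0 clk=1 s1=0
t16.Δ3 s2=1 s4=1 s0=0 s5=0 s3=0 clk=1 s1=0
t16.Δ4 s2=1 s4=1 s0=0 s5=0 s3=1 clk=1 s1=0
t16.Δ5 s2=1 s4=1 s0=1 s5=0 s3=1 clk=1 s1=0
t17.Δ0 s2=1 s4=1 s0=1 s5=0 s3=1 clk=1 s1=0
t17.Δ1 s2=1 s4=1 s0=1 s5=0 s3=1 clk=0 s1=0
t18.Δ0 s2=1 s4=1 s0=1 s5=0 s3=1 clk=0 s1=0
t18.Δ1 s2=1 s4=1 s0=1 s5=0 s3=1 clk=1 s1=0
t18.Δ2 s2=1 s4=1 s0=1 s5=1 s3=1 clk=1 s1=0
t18.Δ3 s2=0 s4=1 s0=1 s5=1 s3=1 clk=1 s1=0
t18.Δ4 s2=0 s4=1 s0=1 s5=1 s3=0 clk=1 s1=0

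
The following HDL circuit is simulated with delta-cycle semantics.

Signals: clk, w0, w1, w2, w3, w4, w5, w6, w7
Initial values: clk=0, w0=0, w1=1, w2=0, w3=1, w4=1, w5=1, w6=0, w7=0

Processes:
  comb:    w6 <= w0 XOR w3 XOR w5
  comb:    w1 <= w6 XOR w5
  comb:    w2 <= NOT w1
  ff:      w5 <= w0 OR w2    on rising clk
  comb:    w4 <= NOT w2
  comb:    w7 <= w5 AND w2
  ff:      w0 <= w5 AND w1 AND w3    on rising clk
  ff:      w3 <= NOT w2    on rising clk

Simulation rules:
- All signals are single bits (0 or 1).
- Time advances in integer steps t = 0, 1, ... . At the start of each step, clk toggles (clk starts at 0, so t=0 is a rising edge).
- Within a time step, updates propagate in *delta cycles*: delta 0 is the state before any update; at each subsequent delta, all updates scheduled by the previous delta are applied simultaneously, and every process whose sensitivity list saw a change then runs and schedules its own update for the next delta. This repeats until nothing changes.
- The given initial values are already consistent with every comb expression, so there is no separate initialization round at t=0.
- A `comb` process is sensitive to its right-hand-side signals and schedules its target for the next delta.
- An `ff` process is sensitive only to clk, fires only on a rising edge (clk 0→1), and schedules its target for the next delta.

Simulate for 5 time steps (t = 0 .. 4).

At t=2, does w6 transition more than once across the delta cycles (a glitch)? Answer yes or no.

t=0 Δ0: w4=1 clk=0 w5=1 w6=0 w7=0 w2=0 w0=0 w3=1 w1=1
  Δ1: clk:0→1
  Δ2: w5:1→0, w0:0→1
  Δ3: w1:1→0
  Δ4: w2:0→1
  Δ5: w4:1→0
  (5Δ to stable)
t=1 Δ0: w4=0 clk=1 w5=0 w6=0 w7=0 w2=1 w0=1 w3=1 w1=0
  Δ1: clk:1→0
  (1Δ to stable)
t=2 Δ0: w4=0 clk=0 w5=0 w6=0 w7=0 w2=1 w0=1 w3=1 w1=0
  Δ1: clk:0→1
  Δ2: w5:0→1, w0:1→0, w3:1→0
  Δ3: w6:0→1, w7:0→1, w1:0→1
  Δ4: w2:1→0, w1:1→0
  Δ5: w4:0→1, w7:1→0, w2:0→1
  Δ6: w4:1→0, w7:0→1
  (6Δ to stable)
t=3 Δ0: w4=0 clk=1 w5=1 w6=1 w7=1 w2=1 w0=0 w3=0 w1=0
  Δ1: clk:1→0
  (1Δ to stable)
t=4 Δ0: w4=0 clk=0 w5=1 w6=1 w7=1 w2=1 w0=0 w3=0 w1=0
  Δ1: clk:0→1
  (1Δ to stable)

no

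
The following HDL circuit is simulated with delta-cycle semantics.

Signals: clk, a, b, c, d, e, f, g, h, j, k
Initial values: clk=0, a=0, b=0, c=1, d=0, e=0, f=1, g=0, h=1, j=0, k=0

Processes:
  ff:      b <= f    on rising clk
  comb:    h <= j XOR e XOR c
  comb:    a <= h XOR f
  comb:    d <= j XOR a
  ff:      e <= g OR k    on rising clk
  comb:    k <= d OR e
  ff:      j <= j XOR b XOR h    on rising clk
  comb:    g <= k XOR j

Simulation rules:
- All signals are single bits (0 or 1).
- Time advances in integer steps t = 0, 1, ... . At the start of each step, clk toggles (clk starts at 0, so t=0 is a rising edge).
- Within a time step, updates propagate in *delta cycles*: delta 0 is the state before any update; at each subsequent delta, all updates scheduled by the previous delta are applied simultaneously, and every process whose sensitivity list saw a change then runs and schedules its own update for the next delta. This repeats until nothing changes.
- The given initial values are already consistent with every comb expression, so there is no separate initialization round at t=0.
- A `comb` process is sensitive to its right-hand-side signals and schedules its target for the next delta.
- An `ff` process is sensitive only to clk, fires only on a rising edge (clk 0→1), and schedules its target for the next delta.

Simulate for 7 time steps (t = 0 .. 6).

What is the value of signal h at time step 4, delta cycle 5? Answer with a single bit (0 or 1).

t0.Δ0 h=1 clk=0 j=0 k=0 e=0 a=0 g=0 c=1 b=0 f=1 d=0
t0.Δ1 h=1 clk=1 j=0 k=0 e=0 a=0 g=0 c=1 b=0 f=1 d=0
t0.Δ2 h=1 clk=1 j=1 k=0 e=0 a=0 g=0 c=1 b=1 f=1 d=0
t0.Δ3 h=0 clk=1 j=1 k=0 e=0 a=0 g=1 c=1 b=1 f=1 d=1
t0.Δ4 h=0 clk=1 j=1 k=1 e=0 a=1 g=1 c=1 b=1 f=1 d=1
t0.Δ5 h=0 clk=1 j=1 k=1 e=0 a=1 g=0 c=1 b=1 f=1 d=0
t0.Δ6 h=0 clk=1 j=1 k=0 e=0 a=1 g=0 c=1 b=1 f=1 d=0
t0.Δ7 h=0 clk=1 j=1 k=0 e=0 a=1 g=1 c=1 b=1 f=1 d=0
t1.Δ0 h=0 clk=1 j=1 k=0 e=0 a=1 g=1 c=1 b=1 f=1 d=0
t1.Δ1 h=0 clk=0 j=1 k=0 e=0 a=1 g=1 c=1 b=1 f=1 d=0
t2.Δ0 h=0 clk=0 j=1 k=0 e=0 a=1 g=1 c=1 b=1 f=1 d=0
t2.Δ1 h=0 clk=1 j=1 k=0 e=0 a=1 g=1 c=1 b=1 f=1 d=0
t2.Δ2 h=0 clk=1 j=0 k=0 e=1 a=1 g=1 c=1 b=1 f=1 d=0
t2.Δ3 h=0 clk=1 j=0 k=1 e=1 a=1 g=0 c=1 b=1 f=1 d=1
t2.Δ4 h=0 clk=1 j=0 k=1 e=1 a=1 g=1 c=1 b=1 f=1 d=1
t3.Δ0 h=0 clk=1 j=0 k=1 e=1 a=1 g=1 c=1 b=1 f=1 d=1
t3.Δ1 h=0 clk=0 j=0 k=1 e=1 a=1 g=1 c=1 b=1 f=1 d=1
t4.Δ0 h=0 clk=0 j=0 k=1 e=1 a=1 g=1 c=1 b=1 f=1 d=1
t4.Δ1 h=0 clk=1 j=0 k=1 e=1 a=1 g=1 c=1 b=1 f=1 d=1
t4.Δ2 h=0 clk=1 j=1 k=1 e=1 a=1 g=1 c=1 b=1 f=1 d=1
t4.Δ3 h=1 clk=1 j=1 k=1 e=1 a=1 g=0 c=1 b=1 f=1 d=0
t4.Δ4 h=1 clk=1 j=1 k=1 e=1 a=0 g=0 c=1 b=1 f=1 d=0
t4.Δ5 h=1 clk=1 j=1 k=1 e=1 a=0 g=0 c=1 b=1 f=1 d=1
t5.Δ0 h=1 clk=1 j=1 k=1 e=1 a=0 g=0 c=1 b=1 f=1 d=1
t5.Δ1 h=1 clk=0 j=1 k=1 e=1 a=0 g=0 c=1 b=1 f=1 d=1
t6.Δ0 h=1 clk=0 j=1 k=1 e=1 a=0 g=0 c=1 b=1 f=1 d=1
t6.Δ1 h=1 clk=1 j=1 k=1 e=1 a=0 g=0 c=1 b=1 f=1 d=1

1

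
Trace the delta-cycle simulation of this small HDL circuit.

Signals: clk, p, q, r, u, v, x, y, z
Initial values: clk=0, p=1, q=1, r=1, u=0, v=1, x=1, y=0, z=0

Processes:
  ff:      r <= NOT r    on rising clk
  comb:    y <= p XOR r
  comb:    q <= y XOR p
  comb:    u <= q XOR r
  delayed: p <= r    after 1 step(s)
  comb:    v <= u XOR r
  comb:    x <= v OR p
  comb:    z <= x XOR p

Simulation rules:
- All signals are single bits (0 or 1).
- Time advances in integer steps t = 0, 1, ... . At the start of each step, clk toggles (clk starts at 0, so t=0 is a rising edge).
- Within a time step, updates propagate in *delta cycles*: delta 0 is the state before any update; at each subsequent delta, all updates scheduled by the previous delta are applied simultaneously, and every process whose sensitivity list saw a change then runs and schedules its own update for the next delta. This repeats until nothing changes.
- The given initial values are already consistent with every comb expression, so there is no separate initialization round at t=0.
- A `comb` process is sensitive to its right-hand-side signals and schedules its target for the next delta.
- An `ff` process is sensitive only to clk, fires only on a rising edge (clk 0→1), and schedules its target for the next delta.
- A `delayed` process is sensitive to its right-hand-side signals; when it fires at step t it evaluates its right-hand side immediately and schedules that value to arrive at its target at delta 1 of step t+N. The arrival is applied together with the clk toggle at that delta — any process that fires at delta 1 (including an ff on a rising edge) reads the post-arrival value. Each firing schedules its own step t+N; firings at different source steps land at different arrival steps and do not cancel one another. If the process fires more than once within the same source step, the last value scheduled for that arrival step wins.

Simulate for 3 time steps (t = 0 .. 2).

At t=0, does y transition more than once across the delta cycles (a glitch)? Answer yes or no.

no

[bits: y,z,r,p,q,v,x,clk,u]
t=0: Δ0=001111100 Δ1=001111110 Δ2=000111110 Δ3=100110111 Δ4=100101111 Δ5=100101110 Δ6=100100110 | 6Δ
t=1: Δ0=100100110 Δ1=100000100 Δ2=010010000 Δ3=000000001 Δ4=000001000 Δ5=000000100 Δ6=010000000 Δ7=000000000 | 7Δ
t=2: Δ0=000000000 Δ1=000000010 Δ2=001000010 Δ3=101001011 Δ4=101010111 Δ5=111010010 Δ6=101011010 Δ7=101011110 Δ8=111011110 | 8Δ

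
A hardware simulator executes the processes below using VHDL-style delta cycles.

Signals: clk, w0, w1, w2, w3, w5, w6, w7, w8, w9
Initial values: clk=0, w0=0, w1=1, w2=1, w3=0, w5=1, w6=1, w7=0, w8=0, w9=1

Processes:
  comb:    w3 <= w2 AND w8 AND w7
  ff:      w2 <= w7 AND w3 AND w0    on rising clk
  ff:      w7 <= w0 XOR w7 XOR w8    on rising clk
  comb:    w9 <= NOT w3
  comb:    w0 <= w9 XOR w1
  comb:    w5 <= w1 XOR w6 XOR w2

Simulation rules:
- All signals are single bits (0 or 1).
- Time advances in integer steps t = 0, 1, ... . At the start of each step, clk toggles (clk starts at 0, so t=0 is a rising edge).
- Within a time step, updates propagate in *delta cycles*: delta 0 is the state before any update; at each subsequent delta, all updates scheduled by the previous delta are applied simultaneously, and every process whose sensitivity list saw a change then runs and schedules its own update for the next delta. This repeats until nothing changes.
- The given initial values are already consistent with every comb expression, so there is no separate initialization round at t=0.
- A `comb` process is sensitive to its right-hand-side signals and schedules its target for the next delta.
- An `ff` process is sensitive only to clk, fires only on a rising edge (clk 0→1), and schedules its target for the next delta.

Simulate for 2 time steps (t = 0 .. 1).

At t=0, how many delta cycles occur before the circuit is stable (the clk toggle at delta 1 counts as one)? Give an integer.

3

[bits: w0,w1,w6,w7,w3,clk,w9,w8,w2,w5]
t=0: Δ0=0110001011 Δ1=0110011011 Δ2=0110011001 Δ3=0110011000 | 3Δ
t=1: Δ0=0110011000 Δ1=0110001000 | 1Δ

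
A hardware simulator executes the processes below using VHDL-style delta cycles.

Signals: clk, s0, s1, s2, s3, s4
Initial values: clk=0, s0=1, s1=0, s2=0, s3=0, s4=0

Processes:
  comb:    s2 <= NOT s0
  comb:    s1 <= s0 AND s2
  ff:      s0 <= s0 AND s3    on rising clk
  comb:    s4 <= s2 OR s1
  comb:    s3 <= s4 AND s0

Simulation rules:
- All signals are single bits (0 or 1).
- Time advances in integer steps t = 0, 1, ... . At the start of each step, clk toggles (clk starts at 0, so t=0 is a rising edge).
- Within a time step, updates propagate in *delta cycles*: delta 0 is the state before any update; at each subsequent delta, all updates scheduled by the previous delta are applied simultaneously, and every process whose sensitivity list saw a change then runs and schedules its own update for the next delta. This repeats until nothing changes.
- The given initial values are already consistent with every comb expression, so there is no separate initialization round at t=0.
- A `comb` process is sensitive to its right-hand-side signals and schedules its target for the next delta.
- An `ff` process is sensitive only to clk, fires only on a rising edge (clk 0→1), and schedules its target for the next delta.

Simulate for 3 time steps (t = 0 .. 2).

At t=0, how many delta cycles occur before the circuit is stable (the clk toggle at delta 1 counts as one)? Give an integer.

4

t=0 Δ0: s4=0 s1=0 s3=0 s0=1 clk=0 s2=0
  Δ1: clk:0→1
  Δ2: s0:1→0
  Δ3: s2:0→1
  Δ4: s4:0→1
  (4Δ to stable)
t=1 Δ0: s4=1 s1=0 s3=0 s0=0 clk=1 s2=1
  Δ1: clk:1→0
  (1Δ to stable)
t=2 Δ0: s4=1 s1=0 s3=0 s0=0 clk=0 s2=1
  Δ1: clk:0→1
  (1Δ to stable)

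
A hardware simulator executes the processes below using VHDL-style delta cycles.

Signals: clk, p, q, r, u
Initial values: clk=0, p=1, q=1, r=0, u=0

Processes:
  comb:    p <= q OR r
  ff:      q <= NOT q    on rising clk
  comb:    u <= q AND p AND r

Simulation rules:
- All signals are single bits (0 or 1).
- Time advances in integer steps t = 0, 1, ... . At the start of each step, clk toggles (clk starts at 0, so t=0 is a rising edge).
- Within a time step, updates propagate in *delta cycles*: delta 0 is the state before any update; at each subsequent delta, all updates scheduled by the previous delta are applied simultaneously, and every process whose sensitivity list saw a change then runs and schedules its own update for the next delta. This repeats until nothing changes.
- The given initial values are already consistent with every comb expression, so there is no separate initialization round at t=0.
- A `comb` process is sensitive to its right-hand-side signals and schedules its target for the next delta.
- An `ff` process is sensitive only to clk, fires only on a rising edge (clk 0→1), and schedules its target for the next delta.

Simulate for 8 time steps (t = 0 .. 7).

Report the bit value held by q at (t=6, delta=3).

1

[bits: r,q,p,clk,u]
t=0: Δ0=01100 Δ1=01110 Δ2=00110 Δ3=00010 | 3Δ
t=1: Δ0=00010 Δ1=00000 | 1Δ
t=2: Δ0=00000 Δ1=00010 Δ2=01010 Δ3=01110 | 3Δ
t=3: Δ0=01110 Δ1=01100 | 1Δ
t=4: Δ0=01100 Δ1=01110 Δ2=00110 Δ3=00010 | 3Δ
t=5: Δ0=00010 Δ1=00000 | 1Δ
t=6: Δ0=00000 Δ1=00010 Δ2=01010 Δ3=01110 | 3Δ
t=7: Δ0=01110 Δ1=01100 | 1Δ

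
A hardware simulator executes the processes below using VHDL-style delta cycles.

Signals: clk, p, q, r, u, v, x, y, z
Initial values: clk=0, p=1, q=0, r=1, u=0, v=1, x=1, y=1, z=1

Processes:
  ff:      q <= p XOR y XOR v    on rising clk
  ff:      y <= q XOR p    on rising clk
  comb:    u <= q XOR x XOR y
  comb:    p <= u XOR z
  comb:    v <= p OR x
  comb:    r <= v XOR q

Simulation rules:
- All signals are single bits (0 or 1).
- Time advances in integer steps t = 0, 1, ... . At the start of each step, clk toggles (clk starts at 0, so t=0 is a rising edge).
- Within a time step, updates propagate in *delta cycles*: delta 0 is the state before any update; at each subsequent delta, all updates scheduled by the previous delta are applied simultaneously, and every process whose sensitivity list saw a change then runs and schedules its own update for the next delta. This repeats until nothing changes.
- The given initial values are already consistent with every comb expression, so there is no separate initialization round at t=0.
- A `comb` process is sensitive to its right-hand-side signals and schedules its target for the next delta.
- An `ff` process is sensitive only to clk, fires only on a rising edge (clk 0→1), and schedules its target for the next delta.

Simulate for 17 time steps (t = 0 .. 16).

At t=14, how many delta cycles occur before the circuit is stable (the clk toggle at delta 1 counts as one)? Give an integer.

4

t0.Δ0 x=1 u=0 r=1 v=1 y=1 p=1 z=1 clk=0 q=0
t0.Δ1 x=1 u=0 r=1 v=1 y=1 p=1 z=1 clk=1 q=0
t0.Δ2 x=1 u=0 r=1 v=1 y=1 p=1 z=1 clk=1 q=1
t0.Δ3 x=1 u=1 r=0 v=1 y=1 p=1 z=1 clk=1 q=1
t0.Δ4 x=1 u=1 r=0 v=1 y=1 p=0 z=1 clk=1 q=1
t1.Δ0 x=1 u=1 r=0 v=1 y=1 p=0 z=1 clk=1 q=1
t1.Δ1 x=1 u=1 r=0 v=1 y=1 p=0 z=1 clk=0 q=1
t2.Δ0 x=1 u=1 r=0 v=1 y=1 p=0 z=1 clk=0 q=1
t2.Δ1 x=1 u=1 r=0 v=1 y=1 p=0 z=1 clk=1 q=1
t2.Δ2 x=1 u=1 r=0 v=1 y=1 p=0 z=1 clk=1 q=0
t2.Δ3 x=1 u=0 r=1 v=1 y=1 p=0 z=1 clk=1 q=0
t2.Δ4 x=1 u=0 r=1 v=1 y=1 p=1 z=1 clk=1 q=0
t3.Δ0 x=1 u=0 r=1 v=1 y=1 p=1 z=1 clk=1 q=0
t3.Δ1 x=1 u=0 r=1 v=1 y=1 p=1 z=1 clk=0 q=0
t4.Δ0 x=1 u=0 r=1 v=1 y=1 p=1 z=1 clk=0 q=0
t4.Δ1 x=1 u=0 r=1 v=1 y=1 p=1 z=1 clk=1 q=0
t4.Δ2 x=1 u=0 r=1 v=1 y=1 p=1 z=1 clk=1 q=1
t4.Δ3 x=1 u=1 r=0 v=1 y=1 p=1 z=1 clk=1 q=1
t4.Δ4 x=1 u=1 r=0 v=1 y=1 p=0 z=1 clk=1 q=1
t5.Δ0 x=1 u=1 r=0 v=1 y=1 p=0 z=1 clk=1 q=1
t5.Δ1 x=1 u=1 r=0 v=1 y=1 p=0 z=1 clk=0 q=1
t6.Δ0 x=1 u=1 r=0 v=1 y=1 p=0 z=1 clk=0 q=1
t6.Δ1 x=1 u=1 r=0 v=1 y=1 p=0 z=1 clk=1 q=1
t6.Δ2 x=1 u=1 r=0 v=1 y=1 p=0 z=1 clk=1 q=0
t6.Δ3 x=1 u=0 r=1 v=1 y=1 p=0 z=1 clk=1 q=0
t6.Δ4 x=1 u=0 r=1 v=1 y=1 p=1 z=1 clk=1 q=0
t7.Δ0 x=1 u=0 r=1 v=1 y=1 p=1 z=1 clk=1 q=0
t7.Δ1 x=1 u=0 r=1 v=1 y=1 p=1 z=1 clk=0 q=0
t8.Δ0 x=1 u=0 r=1 v=1 y=1 p=1 z=1 clk=0 q=0
t8.Δ1 x=1 u=0 r=1 v=1 y=1 p=1 z=1 clk=1 q=0
t8.Δ2 x=1 u=0 r=1 v=1 y=1 p=1 z=1 clk=1 q=1
t8.Δ3 x=1 u=1 r=0 v=1 y=1 p=1 z=1 clk=1 q=1
t8.Δ4 x=1 u=1 r=0 v=1 y=1 p=0 z=1 clk=1 q=1
t9.Δ0 x=1 u=1 r=0 v=1 y=1 p=0 z=1 clk=1 q=1
t9.Δ1 x=1 u=1 r=0 v=1 y=1 p=0 z=1 clk=0 q=1
t10.Δ0 x=1 u=1 r=0 v=1 y=1 p=0 z=1 clk=0 q=1
t10.Δ1 x=1 u=1 r=0 v=1 y=1 p=0 z=1 clk=1 q=1
t10.Δ2 x=1 u=1 r=0 v=1 y=1 p=0 z=1 clk=1 q=0
t10.Δ3 x=1 u=0 r=1 v=1 y=1 p=0 z=1 clk=1 q=0
t10.Δ4 x=1 u=0 r=1 v=1 y=1 p=1 z=1 clk=1 q=0
t11.Δ0 x=1 u=0 r=1 v=1 y=1 p=1 z=1 clk=1 q=0
t11.Δ1 x=1 u=0 r=1 v=1 y=1 p=1 z=1 clk=0 q=0
t12.Δ0 x=1 u=0 r=1 v=1 y=1 p=1 z=1 clk=0 q=0
t12.Δ1 x=1 u=0 r=1 v=1 y=1 p=1 z=1 clk=1 q=0
t12.Δ2 x=1 u=0 r=1 v=1 y=1 p=1 z=1 clk=1 q=1
t12.Δ3 x=1 u=1 r=0 v=1 y=1 p=1 z=1 clk=1 q=1
t12.Δ4 x=1 u=1 r=0 v=1 y=1 p=0 z=1 clk=1 q=1
t13.Δ0 x=1 u=1 r=0 v=1 y=1 p=0 z=1 clk=1 q=1
t13.Δ1 x=1 u=1 r=0 v=1 y=1 p=0 z=1 clk=0 q=1
t14.Δ0 x=1 u=1 r=0 v=1 y=1 p=0 z=1 clk=0 q=1
t14.Δ1 x=1 u=1 r=0 v=1 y=1 p=0 z=1 clk=1 q=1
t14.Δ2 x=1 u=1 r=0 v=1 y=1 p=0 z=1 clk=1 q=0
t14.Δ3 x=1 u=0 r=1 v=1 y=1 p=0 z=1 clk=1 q=0
t14.Δ4 x=1 u=0 r=1 v=1 y=1 p=1 z=1 clk=1 q=0
t15.Δ0 x=1 u=0 r=1 v=1 y=1 p=1 z=1 clk=1 q=0
t15.Δ1 x=1 u=0 r=1 v=1 y=1 p=1 z=1 clk=0 q=0
t16.Δ0 x=1 u=0 r=1 v=1 y=1 p=1 z=1 clk=0 q=0
t16.Δ1 x=1 u=0 r=1 v=1 y=1 p=1 z=1 clk=1 q=0
t16.Δ2 x=1 u=0 r=1 v=1 y=1 p=1 z=1 clk=1 q=1
t16.Δ3 x=1 u=1 r=0 v=1 y=1 p=1 z=1 clk=1 q=1
t16.Δ4 x=1 u=1 r=0 v=1 y=1 p=0 z=1 clk=1 q=1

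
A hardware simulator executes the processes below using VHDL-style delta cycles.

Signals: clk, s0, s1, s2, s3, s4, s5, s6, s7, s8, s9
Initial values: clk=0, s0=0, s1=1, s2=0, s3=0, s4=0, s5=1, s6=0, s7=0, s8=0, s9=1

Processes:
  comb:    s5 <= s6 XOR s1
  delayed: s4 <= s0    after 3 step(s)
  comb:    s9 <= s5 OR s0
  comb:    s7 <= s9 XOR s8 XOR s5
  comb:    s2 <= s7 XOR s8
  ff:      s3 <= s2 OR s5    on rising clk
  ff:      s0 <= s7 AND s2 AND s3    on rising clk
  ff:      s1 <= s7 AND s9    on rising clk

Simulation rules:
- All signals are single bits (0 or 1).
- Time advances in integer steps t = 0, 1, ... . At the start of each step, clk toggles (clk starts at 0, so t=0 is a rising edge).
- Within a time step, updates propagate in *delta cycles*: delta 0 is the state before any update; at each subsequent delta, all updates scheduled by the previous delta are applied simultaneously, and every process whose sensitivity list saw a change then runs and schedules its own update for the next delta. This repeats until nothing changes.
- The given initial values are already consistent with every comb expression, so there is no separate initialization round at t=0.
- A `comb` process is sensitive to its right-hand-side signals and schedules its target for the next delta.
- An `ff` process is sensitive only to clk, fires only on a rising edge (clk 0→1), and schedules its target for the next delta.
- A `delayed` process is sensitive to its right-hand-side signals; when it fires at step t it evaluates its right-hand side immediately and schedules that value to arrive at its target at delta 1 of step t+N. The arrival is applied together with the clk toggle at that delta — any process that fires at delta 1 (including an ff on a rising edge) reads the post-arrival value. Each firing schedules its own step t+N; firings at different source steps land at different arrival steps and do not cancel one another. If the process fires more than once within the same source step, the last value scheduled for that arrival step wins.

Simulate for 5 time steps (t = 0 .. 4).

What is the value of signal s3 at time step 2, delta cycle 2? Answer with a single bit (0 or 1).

0

t=0 Δ0: s8=0 s6=0 clk=0 s4=0 s9=1 s1=1 s5=1 s3=0 s2=0 s7=0 s0=0
  Δ1: clk:0→1
  Δ2: s1:1→0, s3:0→1
  Δ3: s5:1→0
  Δ4: s9:1→0, s7:0→1
  Δ5: s2:0→1, s7:1→0
  Δ6: s2:1→0
  (6Δ to stable)
t=1 Δ0: s8=0 s6=0 clk=1 s4=0 s9=0 s1=0 s5=0 s3=1 s2=0 s7=0 s0=0
  Δ1: clk:1→0
  (1Δ to stable)
t=2 Δ0: s8=0 s6=0 clk=0 s4=0 s9=0 s1=0 s5=0 s3=1 s2=0 s7=0 s0=0
  Δ1: clk:0→1
  Δ2: s3:1→0
  (2Δ to stable)
t=3 Δ0: s8=0 s6=0 clk=1 s4=0 s9=0 s1=0 s5=0 s3=0 s2=0 s7=0 s0=0
  Δ1: clk:1→0
  (1Δ to stable)
t=4 Δ0: s8=0 s6=0 clk=0 s4=0 s9=0 s1=0 s5=0 s3=0 s2=0 s7=0 s0=0
  Δ1: clk:0→1
  (1Δ to stable)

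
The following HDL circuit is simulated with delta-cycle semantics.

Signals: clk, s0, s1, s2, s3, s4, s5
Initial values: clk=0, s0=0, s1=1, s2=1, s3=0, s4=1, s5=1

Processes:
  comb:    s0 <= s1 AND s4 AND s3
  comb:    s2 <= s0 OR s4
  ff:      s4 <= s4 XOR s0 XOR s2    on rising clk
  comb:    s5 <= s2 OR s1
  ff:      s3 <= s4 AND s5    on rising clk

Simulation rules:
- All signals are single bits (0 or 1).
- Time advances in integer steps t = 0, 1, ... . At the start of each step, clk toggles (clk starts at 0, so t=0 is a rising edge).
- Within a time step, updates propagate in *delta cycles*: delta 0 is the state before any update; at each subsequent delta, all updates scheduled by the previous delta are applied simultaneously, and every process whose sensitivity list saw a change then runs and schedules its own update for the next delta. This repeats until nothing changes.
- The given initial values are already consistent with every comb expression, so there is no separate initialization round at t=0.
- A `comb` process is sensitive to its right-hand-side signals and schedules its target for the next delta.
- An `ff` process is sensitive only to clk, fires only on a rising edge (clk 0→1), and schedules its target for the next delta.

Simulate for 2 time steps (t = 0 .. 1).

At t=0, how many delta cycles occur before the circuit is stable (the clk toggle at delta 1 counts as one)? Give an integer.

3

t=0 Δ0: s0=0 s3=0 clk=0 s4=1 s2=1 s1=1 s5=1
  Δ1: clk:0→1
  Δ2: s3:0→1, s4:1→0
  Δ3: s2:1→0
  (3Δ to stable)
t=1 Δ0: s0=0 s3=1 clk=1 s4=0 s2=0 s1=1 s5=1
  Δ1: clk:1→0
  (1Δ to stable)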